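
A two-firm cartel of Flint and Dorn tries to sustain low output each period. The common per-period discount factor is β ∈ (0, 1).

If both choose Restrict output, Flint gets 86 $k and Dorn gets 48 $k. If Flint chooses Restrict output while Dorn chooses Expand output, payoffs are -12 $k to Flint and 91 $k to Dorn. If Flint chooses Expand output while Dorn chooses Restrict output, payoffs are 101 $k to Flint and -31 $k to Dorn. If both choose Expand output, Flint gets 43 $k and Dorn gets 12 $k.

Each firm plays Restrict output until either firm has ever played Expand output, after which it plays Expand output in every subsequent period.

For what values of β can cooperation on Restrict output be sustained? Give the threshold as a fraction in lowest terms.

43/79

Flint: cooperation gives 86 each period; deviation gives 101 once then 43 forever.
  86/(1−β) ≥ 101 + 43β/(1−β) ⇒ β ≥ 15/58.
Dorn: cooperation gives 48 each period; deviation gives 91 once then 12 forever.
  β ≥ 43/79.
Both must hold, so the binding constraint is Dorn's: β ≥ 43/79.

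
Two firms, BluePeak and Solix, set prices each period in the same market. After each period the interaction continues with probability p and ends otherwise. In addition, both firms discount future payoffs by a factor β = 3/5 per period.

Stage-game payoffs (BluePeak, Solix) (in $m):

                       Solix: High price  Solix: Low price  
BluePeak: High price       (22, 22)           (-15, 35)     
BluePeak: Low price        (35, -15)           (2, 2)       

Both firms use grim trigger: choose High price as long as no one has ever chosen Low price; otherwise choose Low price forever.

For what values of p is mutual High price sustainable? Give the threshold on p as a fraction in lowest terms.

65/99

Expected continuation weight on next period's payoff is β·p = 3/5·p, which plays the role of the discount factor.
Cooperation requires 3/5·p ≥ (35−22)/(35−2) = 13/33, hence p ≥ 65/99.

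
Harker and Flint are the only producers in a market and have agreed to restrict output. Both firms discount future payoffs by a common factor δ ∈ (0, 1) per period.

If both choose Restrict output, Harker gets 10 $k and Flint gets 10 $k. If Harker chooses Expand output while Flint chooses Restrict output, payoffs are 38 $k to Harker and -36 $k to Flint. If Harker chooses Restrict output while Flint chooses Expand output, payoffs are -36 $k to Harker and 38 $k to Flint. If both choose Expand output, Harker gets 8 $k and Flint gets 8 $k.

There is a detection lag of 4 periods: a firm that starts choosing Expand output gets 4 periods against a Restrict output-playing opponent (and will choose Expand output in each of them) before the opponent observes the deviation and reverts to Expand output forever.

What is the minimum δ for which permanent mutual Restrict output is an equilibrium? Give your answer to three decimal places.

0.983

Deviating for the 4 undetected periods gains 38−10 = 28 per period over cooperation, then loses 10−8 = 2 per period forever once punishment starts.
Gain: 28(1 + δ + … + δ^3); loss: 2·δ^4/(1−δ).
No profitable deviation ⇔ 28(1−δ^4) ≤ 2·δ^4, i.e. δ^4 ≥ 28/(28+2) = 14/15.
Hence δ ≥ (14/15)^(1/4) ≈ 0.983.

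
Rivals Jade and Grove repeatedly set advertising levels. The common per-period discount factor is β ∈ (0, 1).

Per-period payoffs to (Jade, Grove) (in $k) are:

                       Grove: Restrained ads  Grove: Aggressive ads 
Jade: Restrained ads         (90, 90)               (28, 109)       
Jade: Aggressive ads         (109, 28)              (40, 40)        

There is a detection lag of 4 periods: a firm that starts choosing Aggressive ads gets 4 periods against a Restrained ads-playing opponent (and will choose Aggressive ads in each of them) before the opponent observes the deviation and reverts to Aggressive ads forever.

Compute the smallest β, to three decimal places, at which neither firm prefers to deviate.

0.724

Deviating for the 4 undetected periods gains 109−90 = 19 per period over cooperation, then loses 90−40 = 50 per period forever once punishment starts.
Gain: 19(1 + β + … + β^3); loss: 50·β^4/(1−β).
No profitable deviation ⇔ 19(1−β^4) ≤ 50·β^4, i.e. β^4 ≥ 19/(19+50) = 19/69.
Hence β ≥ (19/69)^(1/4) ≈ 0.724.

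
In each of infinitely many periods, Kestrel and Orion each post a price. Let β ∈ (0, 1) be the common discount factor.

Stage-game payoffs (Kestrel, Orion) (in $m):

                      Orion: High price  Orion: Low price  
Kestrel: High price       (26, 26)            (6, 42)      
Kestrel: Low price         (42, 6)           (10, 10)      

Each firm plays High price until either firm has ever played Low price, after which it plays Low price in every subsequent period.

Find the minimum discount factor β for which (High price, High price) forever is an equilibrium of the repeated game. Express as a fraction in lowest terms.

1/2

Cooperation forever yields 26 each period: 26/(1−β).
Deviating yields 42 once, then 10 forever: 42 + 10β/(1−β).
No profitable deviation requires 26/(1−β) ≥ 42 + 10β/(1−β).
Multiplying by (1−β): 26 ≥ 42(1−β) + 10β = 42 − 32β.
So 32β ≥ 16, i.e. β ≥ 16/32 = 1/2.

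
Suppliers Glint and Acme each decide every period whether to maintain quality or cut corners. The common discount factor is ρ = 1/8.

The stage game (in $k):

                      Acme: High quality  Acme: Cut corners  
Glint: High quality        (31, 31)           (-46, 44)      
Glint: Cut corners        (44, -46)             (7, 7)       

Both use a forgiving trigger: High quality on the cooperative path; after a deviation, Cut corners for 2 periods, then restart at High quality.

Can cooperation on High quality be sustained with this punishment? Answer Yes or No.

IC: ρ+…+ρ^2 ≥ (44−31)/(31−7) = 13/24.
At ρ = 1/8: partial sum = 0.1406 < 0.5417. Cooperation not sustainable.

No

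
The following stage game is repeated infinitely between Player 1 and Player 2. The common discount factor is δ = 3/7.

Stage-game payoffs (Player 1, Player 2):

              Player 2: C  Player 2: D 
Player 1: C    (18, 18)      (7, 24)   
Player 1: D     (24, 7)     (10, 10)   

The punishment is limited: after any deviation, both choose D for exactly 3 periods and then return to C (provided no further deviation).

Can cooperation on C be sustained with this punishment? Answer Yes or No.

A one-shot deviation gives 24 now, then 10 for 3 periods, then back to 18.
Gain from deviating: (24−18) today; loss: (18−10) in each of the next 3 periods.
No-deviation condition: (18−10)(δ+…+δ^3) ≥ 24−18, i.e. δ+…+δ^3 ≥ 3/4.
At δ = 3/7: δ+…+δ^3 = 0.6910 < 0.7500.
So cooperation is not sustainable.

No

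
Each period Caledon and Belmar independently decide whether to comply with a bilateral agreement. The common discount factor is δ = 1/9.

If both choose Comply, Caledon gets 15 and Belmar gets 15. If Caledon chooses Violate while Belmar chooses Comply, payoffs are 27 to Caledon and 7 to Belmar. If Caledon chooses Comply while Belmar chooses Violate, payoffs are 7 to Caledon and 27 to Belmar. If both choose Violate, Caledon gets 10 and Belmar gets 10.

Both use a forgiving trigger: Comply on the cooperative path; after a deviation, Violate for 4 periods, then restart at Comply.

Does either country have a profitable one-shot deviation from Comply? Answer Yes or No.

Comparing payoff streams over the 5 periods until play realigns: cooperate → 15(1+δ+…+δ^4); deviate → 27 + 10(δ+…+δ^4).
Cooperation is sustained iff (15−10)(δ+…+δ^4) ≥ 27−15.
δ+…+δ^4 = 1/9·(1−(1/9)^4)/(1−1/9) = 0.1250, and (27−15)/(15−10) = 2.4000.
0.1250 < 2.4000, so cooperation is not sustainable.

Yes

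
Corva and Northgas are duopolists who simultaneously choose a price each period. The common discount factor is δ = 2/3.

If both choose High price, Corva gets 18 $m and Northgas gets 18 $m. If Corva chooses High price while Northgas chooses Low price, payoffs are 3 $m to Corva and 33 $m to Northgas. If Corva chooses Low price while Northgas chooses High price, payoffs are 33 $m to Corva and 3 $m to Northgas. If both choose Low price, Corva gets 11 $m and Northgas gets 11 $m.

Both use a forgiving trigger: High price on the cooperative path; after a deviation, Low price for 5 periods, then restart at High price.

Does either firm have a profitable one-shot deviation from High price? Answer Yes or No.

IC: δ+…+δ^5 ≥ (33−18)/(18−11) = 15/7.
At δ = 2/3: partial sum = 1.7366 < 2.1429. Cooperation not sustainable.

Yes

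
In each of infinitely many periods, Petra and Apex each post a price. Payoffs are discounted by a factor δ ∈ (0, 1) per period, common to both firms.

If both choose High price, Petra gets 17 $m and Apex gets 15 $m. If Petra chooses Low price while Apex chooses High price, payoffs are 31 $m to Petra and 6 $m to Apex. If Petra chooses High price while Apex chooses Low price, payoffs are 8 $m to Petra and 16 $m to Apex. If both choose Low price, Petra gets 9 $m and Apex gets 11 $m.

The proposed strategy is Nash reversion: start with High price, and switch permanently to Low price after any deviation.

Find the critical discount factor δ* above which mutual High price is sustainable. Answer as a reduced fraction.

7/11

Petra: cooperation gives 17 each period; deviation gives 31 once then 9 forever.
  17/(1−δ) ≥ 31 + 9δ/(1−δ) ⇒ δ ≥ 14/22 = 7/11.
Apex: cooperation gives 15 each period; deviation gives 16 once then 11 forever.
  δ ≥ 1/5.
Both must hold, so the binding constraint is Petra's: δ ≥ 7/11.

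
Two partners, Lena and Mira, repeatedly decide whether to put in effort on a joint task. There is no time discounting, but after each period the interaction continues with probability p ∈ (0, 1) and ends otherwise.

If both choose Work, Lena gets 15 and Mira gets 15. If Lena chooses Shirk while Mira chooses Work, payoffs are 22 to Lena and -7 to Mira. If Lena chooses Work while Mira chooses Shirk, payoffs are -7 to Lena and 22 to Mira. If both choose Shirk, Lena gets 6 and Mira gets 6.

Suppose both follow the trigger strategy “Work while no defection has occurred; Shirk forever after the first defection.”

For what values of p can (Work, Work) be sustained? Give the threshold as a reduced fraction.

7/16

With no time discounting, the continuation probability p plays the role of the discount factor.
Grim-trigger IC: 15/(1−p) ≥ 22 + 6p/(1−p) ⇒ p ≥ (22−15)/(22−6) = 7/16.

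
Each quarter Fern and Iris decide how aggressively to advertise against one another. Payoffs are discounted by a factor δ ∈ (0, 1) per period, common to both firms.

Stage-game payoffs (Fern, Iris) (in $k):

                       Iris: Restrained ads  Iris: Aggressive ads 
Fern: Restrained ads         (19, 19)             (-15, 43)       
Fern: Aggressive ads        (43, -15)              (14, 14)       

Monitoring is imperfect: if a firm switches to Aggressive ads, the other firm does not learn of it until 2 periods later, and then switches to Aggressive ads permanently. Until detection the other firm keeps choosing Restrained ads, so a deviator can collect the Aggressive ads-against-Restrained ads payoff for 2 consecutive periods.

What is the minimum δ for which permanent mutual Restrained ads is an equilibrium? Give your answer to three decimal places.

The best deviation is to choose Aggressive ads for all 2 undetected periods, earning 43 each, then 14 forever once detected.
Deviation value: 43(1−δ^2)/(1−δ) + 14δ^2/(1−δ); cooperation value: 19/(1−δ).
IC: 19 ≥ 43(1−δ^2) + 14δ^2 = 43 − 29δ^2.
So δ^2 ≥ 24/29, giving δ ≥ (24/29)^(1/2) ≈ 0.910.

0.910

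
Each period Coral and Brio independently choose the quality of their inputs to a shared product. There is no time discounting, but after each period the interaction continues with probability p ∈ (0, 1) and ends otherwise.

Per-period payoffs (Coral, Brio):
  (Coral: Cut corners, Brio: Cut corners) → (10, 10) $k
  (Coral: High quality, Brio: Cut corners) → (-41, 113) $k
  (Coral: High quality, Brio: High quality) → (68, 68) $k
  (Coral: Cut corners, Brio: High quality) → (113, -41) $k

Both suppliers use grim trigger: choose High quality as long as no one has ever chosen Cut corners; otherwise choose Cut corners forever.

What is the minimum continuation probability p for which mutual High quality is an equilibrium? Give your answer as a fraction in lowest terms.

With no time discounting, the continuation probability p plays the role of the discount factor.
Grim-trigger IC: 68/(1−p) ≥ 113 + 10p/(1−p) ⇒ p ≥ (113−68)/(113−10) = 45/103.

45/103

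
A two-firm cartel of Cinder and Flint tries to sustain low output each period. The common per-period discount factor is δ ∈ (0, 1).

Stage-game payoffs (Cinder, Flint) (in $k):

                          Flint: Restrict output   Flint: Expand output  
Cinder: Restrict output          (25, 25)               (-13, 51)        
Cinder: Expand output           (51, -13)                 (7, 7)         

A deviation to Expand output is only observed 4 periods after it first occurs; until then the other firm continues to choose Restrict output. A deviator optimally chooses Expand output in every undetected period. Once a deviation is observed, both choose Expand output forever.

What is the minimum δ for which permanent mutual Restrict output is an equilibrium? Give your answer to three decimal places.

Deviating for the 4 undetected periods gains 51−25 = 26 per period over cooperation, then loses 25−7 = 18 per period forever once punishment starts.
Gain: 26(1 + δ + … + δ^3); loss: 18·δ^4/(1−δ).
No profitable deviation ⇔ 26(1−δ^4) ≤ 18·δ^4, i.e. δ^4 ≥ 26/(26+18) = 13/22.
Hence δ ≥ (13/22)^(1/4) ≈ 0.877.

0.877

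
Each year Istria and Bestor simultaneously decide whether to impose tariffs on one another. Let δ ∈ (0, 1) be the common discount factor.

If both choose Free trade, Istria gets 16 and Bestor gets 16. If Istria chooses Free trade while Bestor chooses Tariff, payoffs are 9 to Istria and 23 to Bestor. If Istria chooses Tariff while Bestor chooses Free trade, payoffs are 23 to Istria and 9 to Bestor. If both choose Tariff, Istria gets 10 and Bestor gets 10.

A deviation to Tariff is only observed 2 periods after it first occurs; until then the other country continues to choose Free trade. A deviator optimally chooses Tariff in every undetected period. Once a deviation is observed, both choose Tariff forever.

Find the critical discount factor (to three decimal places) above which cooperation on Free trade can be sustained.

Deviating for the 2 undetected periods gains 23−16 = 7 per period over cooperation, then loses 16−10 = 6 per period forever once punishment starts.
Gain: 7(1 + δ + … + δ^1); loss: 6·δ^2/(1−δ).
No profitable deviation ⇔ 7(1−δ^2) ≤ 6·δ^2, i.e. δ^2 ≥ 7/(7+6) = 7/13.
Hence δ ≥ (7/13)^(1/2) ≈ 0.734.

0.734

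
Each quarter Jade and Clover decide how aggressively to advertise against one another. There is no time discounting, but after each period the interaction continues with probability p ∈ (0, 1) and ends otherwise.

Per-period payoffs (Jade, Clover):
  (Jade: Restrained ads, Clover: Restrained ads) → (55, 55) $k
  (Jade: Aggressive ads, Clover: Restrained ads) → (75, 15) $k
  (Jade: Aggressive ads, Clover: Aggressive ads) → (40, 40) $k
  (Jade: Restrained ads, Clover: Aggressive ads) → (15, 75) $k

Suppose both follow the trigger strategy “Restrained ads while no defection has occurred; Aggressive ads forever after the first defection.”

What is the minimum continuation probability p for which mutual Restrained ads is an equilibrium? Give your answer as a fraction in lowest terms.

With no time discounting, the continuation probability p plays the role of the discount factor.
Grim-trigger IC: 55/(1−p) ≥ 75 + 40p/(1−p) ⇒ p ≥ (75−55)/(75−40) = 4/7.

4/7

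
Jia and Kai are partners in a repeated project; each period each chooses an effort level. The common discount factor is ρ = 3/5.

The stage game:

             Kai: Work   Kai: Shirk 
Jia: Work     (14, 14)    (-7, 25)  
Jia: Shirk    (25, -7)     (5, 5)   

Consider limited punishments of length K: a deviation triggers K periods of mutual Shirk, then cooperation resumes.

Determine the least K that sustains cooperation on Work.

4

IC: ρ(1−ρ^K)/(1−ρ) ≥ (25−14)/(14−5) = 11/9.
With ρ = 3/5: need 1 − ρ^K ≥ 11/9·(1−3/5)/(3/5), i.e. ρ^K ≤ 0.1852.
Since (3/5)^3 = 0.2160 and (3/5)^4 = 0.1296, the smallest such K is 4.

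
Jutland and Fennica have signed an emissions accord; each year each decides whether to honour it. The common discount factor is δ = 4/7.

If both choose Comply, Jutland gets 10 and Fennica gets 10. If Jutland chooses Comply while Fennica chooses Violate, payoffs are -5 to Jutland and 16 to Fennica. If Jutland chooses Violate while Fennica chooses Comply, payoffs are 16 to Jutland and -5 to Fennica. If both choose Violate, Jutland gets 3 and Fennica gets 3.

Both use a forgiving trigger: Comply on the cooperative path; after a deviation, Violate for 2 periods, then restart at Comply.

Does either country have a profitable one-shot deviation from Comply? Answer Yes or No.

Comparing payoff streams over the 3 periods until play realigns: cooperate → 10(1+δ+…+δ^2); deviate → 16 + 3(δ+…+δ^2).
Cooperation is sustained iff (10−3)(δ+…+δ^2) ≥ 16−10.
δ+…+δ^2 = 4/7·(1−(4/7)^2)/(1−4/7) = 0.8980, and (16−10)/(10−3) = 0.8571.
0.8980 ≥ 0.8571, so cooperation is sustainable.

No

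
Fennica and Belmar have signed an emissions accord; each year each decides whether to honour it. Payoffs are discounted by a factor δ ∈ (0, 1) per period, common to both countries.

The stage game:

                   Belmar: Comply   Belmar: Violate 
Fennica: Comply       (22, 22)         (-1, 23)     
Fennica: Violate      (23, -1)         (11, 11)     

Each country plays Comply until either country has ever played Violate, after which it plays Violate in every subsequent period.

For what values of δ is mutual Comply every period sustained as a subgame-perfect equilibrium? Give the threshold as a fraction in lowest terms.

Under grim trigger the critical discount factor is (T−C)/(T−P) with T = 23, C = 22, P = 11.
δ* = (23−22)/(23−11) = 1/12.

1/12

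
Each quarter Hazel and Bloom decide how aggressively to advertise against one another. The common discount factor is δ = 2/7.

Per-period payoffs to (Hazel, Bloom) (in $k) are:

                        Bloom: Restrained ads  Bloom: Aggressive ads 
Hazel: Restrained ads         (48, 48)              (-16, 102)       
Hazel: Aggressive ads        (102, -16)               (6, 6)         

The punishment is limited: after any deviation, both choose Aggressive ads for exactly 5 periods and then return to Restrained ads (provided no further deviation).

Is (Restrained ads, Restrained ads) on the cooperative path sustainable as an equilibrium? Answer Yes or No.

No

IC: δ+…+δ^5 ≥ (102−48)/(48−6) = 9/7.
At δ = 2/7: partial sum = 0.3992 < 1.2857. Cooperation not sustainable.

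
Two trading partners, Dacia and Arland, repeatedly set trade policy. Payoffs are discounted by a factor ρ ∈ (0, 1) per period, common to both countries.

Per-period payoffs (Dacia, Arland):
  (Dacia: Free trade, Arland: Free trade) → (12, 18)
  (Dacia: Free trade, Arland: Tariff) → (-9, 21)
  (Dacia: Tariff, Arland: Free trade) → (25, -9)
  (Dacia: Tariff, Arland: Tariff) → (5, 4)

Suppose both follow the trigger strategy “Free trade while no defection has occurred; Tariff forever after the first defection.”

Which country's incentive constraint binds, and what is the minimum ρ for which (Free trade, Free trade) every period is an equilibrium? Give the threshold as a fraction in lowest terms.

Dacia; ρ ≥ 13/20

Dacia's threshold: (25−12)/(25−5) = 13/20.
Arland's threshold: (21−18)/(21−4) = 3/17.
13/20 > 3/17, so Dacia binds and ρ* = 13/20.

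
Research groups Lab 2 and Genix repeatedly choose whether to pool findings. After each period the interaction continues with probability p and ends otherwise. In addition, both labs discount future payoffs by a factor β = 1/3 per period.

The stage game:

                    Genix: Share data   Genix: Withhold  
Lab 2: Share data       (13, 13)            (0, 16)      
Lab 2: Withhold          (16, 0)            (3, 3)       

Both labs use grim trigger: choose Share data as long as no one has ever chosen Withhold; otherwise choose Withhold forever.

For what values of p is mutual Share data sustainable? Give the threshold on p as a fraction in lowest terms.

9/13

With continuation probability p and discount β, the effective per-period discount factor is βp.
Grim-trigger IC: βp ≥ (16−13)/(16−3) = 3/13.
So p ≥ (3/13)/(1/3) = 9/13.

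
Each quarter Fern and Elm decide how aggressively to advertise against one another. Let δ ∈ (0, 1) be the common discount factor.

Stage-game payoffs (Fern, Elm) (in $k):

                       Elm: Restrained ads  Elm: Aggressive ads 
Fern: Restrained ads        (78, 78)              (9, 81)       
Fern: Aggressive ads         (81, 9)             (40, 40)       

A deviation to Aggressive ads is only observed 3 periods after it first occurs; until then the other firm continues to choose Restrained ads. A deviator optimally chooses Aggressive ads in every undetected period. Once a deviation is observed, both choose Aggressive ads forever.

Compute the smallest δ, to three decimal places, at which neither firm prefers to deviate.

A deviator earns 81 for 3 periods, then 40 forever; cooperating earns 78 forever. Multiplying the IC by (1−δ):
78 ≥ 81(1−δ^3) + 40δ^3, so 41·δ^3 ≥ 3 and δ^3 ≥ 3/41.
δ ≥ (3/41)^(1/3) ≈ 0.418.

0.418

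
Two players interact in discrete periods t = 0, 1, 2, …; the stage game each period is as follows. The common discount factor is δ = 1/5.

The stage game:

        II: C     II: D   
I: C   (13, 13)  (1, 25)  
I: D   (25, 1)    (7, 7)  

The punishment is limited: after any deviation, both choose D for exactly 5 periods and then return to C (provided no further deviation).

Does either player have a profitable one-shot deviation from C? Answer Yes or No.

Yes

A one-shot deviation gives 25 now, then 7 for 5 periods, then back to 13.
Gain from deviating: (25−13) today; loss: (13−7) in each of the next 5 periods.
No-deviation condition: (13−7)(δ+…+δ^5) ≥ 25−13, i.e. δ+…+δ^5 ≥ 2.
At δ = 1/5: δ+…+δ^5 = 0.2499 < 2.0000.
So cooperation is not sustainable.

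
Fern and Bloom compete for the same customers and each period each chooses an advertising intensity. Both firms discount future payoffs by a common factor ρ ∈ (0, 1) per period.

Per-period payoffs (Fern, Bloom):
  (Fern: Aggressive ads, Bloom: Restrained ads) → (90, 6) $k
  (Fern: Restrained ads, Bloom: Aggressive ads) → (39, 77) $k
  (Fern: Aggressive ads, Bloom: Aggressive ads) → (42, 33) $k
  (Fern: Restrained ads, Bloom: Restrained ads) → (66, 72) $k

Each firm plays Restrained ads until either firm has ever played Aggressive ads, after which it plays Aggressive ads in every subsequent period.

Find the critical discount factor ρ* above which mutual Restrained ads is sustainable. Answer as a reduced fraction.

Fern's threshold: (90−66)/(90−42) = 1/2.
Bloom's threshold: (77−72)/(77−33) = 5/44.
1/2 > 5/44, so Fern binds and ρ* = 1/2.

1/2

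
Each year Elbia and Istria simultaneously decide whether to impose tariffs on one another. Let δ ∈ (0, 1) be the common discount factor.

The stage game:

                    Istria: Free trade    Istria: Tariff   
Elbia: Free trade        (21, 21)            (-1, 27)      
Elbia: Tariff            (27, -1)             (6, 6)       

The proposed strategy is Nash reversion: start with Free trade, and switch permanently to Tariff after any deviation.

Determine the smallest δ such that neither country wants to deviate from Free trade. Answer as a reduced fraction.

2/7

Cooperation forever yields 21 each period: 21/(1−δ).
Deviating yields 27 once, then 6 forever: 27 + 6δ/(1−δ).
No profitable deviation requires 21/(1−δ) ≥ 27 + 6δ/(1−δ).
Multiplying by (1−δ): 21 ≥ 27(1−δ) + 6δ = 27 − 21δ.
So 21δ ≥ 6, i.e. δ ≥ 6/21 = 2/7.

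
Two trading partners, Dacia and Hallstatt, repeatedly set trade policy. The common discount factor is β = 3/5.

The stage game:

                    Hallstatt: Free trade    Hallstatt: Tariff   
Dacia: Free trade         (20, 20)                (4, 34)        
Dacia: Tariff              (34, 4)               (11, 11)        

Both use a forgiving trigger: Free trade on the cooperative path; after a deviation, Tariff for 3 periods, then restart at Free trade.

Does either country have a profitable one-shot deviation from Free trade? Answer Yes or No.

Yes

IC: β+…+β^3 ≥ (34−20)/(20−11) = 14/9.
At β = 3/5: partial sum = 1.1760 < 1.5556. Cooperation not sustainable.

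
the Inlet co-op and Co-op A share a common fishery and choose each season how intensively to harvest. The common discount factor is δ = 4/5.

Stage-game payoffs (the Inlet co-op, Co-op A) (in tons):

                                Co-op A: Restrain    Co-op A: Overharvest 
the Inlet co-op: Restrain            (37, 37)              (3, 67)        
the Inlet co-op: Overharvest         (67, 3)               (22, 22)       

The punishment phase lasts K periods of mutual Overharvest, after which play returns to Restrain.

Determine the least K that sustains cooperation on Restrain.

IC: δ(1−δ^K)/(1−δ) ≥ (67−37)/(37−22) = 2.
With δ = 4/5: need 1 − δ^K ≥ 2·(1−4/5)/(4/5), i.e. δ^K ≤ 0.5000.
Since (4/5)^3 = 0.5120 and (4/5)^4 = 0.4096, the smallest such K is 4.

4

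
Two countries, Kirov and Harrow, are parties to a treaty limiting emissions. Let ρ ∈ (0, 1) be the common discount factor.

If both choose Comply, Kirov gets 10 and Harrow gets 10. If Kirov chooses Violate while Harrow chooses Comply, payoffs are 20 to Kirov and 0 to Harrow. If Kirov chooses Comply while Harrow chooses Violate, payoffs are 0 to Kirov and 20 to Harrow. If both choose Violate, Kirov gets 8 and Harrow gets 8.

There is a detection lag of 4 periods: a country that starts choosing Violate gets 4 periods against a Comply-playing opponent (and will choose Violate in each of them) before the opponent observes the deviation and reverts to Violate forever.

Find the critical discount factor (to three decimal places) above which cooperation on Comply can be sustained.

Deviating for the 4 undetected periods gains 20−10 = 10 per period over cooperation, then loses 10−8 = 2 per period forever once punishment starts.
Gain: 10(1 + ρ + … + ρ^3); loss: 2·ρ^4/(1−ρ).
No profitable deviation ⇔ 10(1−ρ^4) ≤ 2·ρ^4, i.e. ρ^4 ≥ 10/(10+2) = 5/6.
Hence ρ ≥ (5/6)^(1/4) ≈ 0.955.

0.955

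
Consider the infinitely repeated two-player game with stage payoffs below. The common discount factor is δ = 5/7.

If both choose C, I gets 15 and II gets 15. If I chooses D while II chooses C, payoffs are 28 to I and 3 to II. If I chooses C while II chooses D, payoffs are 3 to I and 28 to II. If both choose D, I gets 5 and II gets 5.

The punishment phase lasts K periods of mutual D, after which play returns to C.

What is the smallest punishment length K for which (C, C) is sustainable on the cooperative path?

3

IC: δ(1−δ^K)/(1−δ) ≥ (28−15)/(15−5) = 13/10.
With δ = 5/7: need 1 − δ^K ≥ 13/10·(1−5/7)/(5/7), i.e. δ^K ≤ 0.4800.
Since (5/7)^2 = 0.5102 and (5/7)^3 = 0.3644, the smallest such K is 3.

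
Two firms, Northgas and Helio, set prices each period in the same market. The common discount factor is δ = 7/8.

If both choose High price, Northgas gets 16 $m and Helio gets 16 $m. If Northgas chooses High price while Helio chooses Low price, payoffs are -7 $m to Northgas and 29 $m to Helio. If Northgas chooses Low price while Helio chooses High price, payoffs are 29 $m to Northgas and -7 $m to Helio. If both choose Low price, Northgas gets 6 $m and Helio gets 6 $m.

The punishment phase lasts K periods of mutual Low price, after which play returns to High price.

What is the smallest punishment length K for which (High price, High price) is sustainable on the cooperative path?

2

No profitable deviation requires (16−6)(δ+…+δ^K) ≥ 29−16, i.e. δ+…+δ^K ≥ 13/10 ≈ 1.3000.
With δ = 7/8, the partial sums are K=1: 0.8750, K=2: 1.6406.
K = 2 is the first length at which the sum reaches 1.3000.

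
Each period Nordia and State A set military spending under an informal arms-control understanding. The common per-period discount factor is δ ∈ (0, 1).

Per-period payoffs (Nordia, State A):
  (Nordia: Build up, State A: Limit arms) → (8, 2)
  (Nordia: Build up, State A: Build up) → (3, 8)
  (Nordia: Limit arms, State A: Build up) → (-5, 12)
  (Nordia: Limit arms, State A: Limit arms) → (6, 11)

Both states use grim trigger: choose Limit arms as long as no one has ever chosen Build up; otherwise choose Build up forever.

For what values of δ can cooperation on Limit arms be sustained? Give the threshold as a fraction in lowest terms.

For Nordia: deviation gain 8−6 = 2, per-period punishment loss 6−3 = 3. IC gives δ ≥ 2/5.
For State A: gain 1, loss 3 per period, so δ ≥ 1/4.
The tighter constraint is Nordia's, so cooperation needs δ ≥ 2/5.

2/5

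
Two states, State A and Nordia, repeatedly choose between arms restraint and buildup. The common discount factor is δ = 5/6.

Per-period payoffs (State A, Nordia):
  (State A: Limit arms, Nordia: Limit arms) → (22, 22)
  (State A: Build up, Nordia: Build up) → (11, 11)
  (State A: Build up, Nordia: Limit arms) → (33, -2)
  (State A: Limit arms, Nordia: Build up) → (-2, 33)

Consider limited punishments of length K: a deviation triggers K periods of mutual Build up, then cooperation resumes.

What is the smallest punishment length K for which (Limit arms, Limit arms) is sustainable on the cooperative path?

Need Σ_{k=1}^{K} δ^k ≥ (33−22)/(22−11) = 1.0000 at δ = 5/6.
At K = 1 the sum is 0.8333 < 1.0000; at K = 2 it is 1.5278 ≥ 1.0000.
So the minimum punishment length is K = 2.

2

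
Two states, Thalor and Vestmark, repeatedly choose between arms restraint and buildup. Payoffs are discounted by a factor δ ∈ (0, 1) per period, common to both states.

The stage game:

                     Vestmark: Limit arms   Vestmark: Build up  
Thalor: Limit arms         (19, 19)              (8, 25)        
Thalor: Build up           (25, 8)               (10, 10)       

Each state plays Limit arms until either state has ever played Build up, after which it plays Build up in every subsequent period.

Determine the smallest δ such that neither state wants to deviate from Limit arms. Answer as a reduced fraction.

Cooperation forever yields 19 each period: 19/(1−δ).
Deviating yields 25 once, then 10 forever: 25 + 10δ/(1−δ).
No profitable deviation requires 19/(1−δ) ≥ 25 + 10δ/(1−δ).
Multiplying by (1−δ): 19 ≥ 25(1−δ) + 10δ = 25 − 15δ.
So 15δ ≥ 6, i.e. δ ≥ 6/15 = 2/5.

2/5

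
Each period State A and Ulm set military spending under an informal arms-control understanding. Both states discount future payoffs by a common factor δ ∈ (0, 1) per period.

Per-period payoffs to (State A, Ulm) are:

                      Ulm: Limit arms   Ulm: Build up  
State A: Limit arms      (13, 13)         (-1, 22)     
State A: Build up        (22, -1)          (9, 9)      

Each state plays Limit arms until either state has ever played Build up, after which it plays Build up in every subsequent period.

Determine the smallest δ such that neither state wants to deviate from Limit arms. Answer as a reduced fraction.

One-period gain from deviating is 22 − 13 = 9. The loss is 13 − 9 = 4 in every subsequent period, with present value 4·δ/(1−δ).
Deviation is unprofitable when 4·δ/(1−δ) ≥ 9, i.e. δ/(1−δ) ≥ 9/4.
Equivalently δ ≥ 9/(9+4) = 9/13.

9/13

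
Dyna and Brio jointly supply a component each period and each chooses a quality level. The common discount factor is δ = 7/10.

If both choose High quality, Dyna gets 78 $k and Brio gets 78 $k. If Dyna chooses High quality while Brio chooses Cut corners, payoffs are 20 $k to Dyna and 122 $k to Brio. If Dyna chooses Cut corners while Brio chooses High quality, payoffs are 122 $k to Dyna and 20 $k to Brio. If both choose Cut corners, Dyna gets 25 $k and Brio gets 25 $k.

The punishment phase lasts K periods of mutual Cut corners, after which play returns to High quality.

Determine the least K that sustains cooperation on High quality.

2

IC: δ(1−δ^K)/(1−δ) ≥ (122−78)/(78−25) = 44/53.
With δ = 7/10: need 1 − δ^K ≥ 44/53·(1−7/10)/(7/10), i.e. δ^K ≤ 0.6442.
Since (7/10)^1 = 0.7000 and (7/10)^2 = 0.4900, the smallest such K is 2.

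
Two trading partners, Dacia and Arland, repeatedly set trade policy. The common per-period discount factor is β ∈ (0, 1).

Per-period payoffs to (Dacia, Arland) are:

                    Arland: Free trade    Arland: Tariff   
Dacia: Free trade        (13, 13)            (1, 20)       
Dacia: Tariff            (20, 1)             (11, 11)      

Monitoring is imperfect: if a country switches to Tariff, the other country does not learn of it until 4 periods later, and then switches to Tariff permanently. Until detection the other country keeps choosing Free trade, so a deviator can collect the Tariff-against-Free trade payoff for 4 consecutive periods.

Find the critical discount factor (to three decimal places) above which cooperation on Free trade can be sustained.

The best deviation is to choose Tariff for all 4 undetected periods, earning 20 each, then 11 forever once detected.
Deviation value: 20(1−β^4)/(1−β) + 11β^4/(1−β); cooperation value: 13/(1−β).
IC: 13 ≥ 20(1−β^4) + 11β^4 = 20 − 9β^4.
So β^4 ≥ 7/9, giving β ≥ (7/9)^(1/4) ≈ 0.939.

0.939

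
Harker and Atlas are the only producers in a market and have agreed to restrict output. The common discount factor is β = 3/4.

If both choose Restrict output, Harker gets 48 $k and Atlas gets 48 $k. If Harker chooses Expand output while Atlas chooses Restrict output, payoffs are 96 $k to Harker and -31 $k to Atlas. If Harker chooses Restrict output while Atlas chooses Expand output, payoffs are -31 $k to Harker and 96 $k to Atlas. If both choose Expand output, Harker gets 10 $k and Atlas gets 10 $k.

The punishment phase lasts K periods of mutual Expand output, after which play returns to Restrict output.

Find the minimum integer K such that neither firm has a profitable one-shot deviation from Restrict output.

2

No profitable deviation requires (48−10)(β+…+β^K) ≥ 96−48, i.e. β+…+β^K ≥ 24/19 ≈ 1.2632.
With β = 3/4, the partial sums are K=1: 0.7500, K=2: 1.3125.
K = 2 is the first length at which the sum reaches 1.2632.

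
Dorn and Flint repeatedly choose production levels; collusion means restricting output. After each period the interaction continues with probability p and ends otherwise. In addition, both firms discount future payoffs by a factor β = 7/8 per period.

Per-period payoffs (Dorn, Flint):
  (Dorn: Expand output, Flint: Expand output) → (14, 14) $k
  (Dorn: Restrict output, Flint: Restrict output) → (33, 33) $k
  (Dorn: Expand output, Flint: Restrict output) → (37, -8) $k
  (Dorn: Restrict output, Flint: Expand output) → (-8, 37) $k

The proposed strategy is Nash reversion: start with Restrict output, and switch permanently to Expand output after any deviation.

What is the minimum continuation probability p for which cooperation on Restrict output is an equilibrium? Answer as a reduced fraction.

32/161

Expected continuation weight on next period's payoff is β·p = 7/8·p, which plays the role of the discount factor.
Cooperation requires 7/8·p ≥ (37−33)/(37−14) = 4/23, hence p ≥ 32/161.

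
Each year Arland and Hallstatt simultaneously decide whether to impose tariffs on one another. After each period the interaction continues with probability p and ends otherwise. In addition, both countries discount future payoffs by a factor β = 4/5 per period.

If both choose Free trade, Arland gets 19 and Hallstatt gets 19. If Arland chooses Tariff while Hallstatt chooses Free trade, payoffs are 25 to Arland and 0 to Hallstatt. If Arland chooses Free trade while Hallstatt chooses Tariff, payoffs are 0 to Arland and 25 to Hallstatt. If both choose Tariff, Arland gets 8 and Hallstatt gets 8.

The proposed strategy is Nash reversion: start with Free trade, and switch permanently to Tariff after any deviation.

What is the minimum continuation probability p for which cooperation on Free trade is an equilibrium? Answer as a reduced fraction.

15/34

Expected continuation weight on next period's payoff is β·p = 4/5·p, which plays the role of the discount factor.
Cooperation requires 4/5·p ≥ (25−19)/(25−8) = 6/17, hence p ≥ 15/34.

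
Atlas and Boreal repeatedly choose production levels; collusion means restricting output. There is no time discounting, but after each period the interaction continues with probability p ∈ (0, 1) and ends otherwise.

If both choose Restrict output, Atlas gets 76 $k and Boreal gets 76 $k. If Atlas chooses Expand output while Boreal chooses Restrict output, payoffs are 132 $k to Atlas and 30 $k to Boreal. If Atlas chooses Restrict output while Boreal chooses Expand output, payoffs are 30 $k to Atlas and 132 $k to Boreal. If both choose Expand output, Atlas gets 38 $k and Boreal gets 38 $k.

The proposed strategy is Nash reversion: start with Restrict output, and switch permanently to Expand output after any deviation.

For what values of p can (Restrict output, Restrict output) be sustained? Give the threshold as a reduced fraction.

With no time discounting, the continuation probability p plays the role of the discount factor.
Grim-trigger IC: 76/(1−p) ≥ 132 + 38p/(1−p) ⇒ p ≥ (132−76)/(132−38) = 28/47.

28/47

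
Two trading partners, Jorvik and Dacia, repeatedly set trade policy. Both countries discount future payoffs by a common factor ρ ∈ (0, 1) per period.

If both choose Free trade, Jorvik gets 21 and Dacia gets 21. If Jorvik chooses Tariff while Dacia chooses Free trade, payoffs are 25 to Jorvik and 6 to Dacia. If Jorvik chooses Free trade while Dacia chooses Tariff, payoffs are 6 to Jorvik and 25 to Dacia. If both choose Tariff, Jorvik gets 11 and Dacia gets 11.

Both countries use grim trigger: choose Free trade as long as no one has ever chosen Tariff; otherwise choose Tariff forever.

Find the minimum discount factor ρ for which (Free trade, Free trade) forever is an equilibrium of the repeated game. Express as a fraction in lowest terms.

Under grim trigger the critical discount factor is (T−C)/(T−P) with T = 25, C = 21, P = 11.
ρ* = (25−21)/(25−11) = 4/14 = 2/7.

2/7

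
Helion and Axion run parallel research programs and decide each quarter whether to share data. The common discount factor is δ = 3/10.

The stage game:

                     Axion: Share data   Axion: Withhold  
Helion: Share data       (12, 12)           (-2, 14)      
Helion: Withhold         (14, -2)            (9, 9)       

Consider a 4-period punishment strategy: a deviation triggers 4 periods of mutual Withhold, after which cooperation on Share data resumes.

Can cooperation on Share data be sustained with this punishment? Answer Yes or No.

IC: δ+…+δ^4 ≥ (14−12)/(12−9) = 2/3.
At δ = 3/10: partial sum = 0.4251 < 0.6667. Cooperation not sustainable.

No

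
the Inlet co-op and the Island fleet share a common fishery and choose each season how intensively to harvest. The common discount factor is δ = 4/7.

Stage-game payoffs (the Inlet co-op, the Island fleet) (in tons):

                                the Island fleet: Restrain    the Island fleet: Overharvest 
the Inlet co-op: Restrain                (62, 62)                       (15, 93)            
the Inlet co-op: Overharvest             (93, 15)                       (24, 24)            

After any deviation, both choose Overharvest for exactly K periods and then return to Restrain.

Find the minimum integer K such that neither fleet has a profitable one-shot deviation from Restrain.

Need Σ_{k=1}^{K} δ^k ≥ (93−62)/(62−24) = 0.8158 at δ = 4/7.
At K = 1 the sum is 0.5714 < 0.8158; at K = 2 it is 0.8980 ≥ 0.8158.
So the minimum punishment length is K = 2.

2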